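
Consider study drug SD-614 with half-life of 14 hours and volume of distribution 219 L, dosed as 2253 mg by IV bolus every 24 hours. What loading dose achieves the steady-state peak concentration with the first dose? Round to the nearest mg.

3241 mg

f = (1/2)^(24/14) ≈ 0.304753; accumulation ratio R = 1/(1−f) ≈ 1.43834.
Loading dose to hit Cmax,ss on first dose: D_load = D_maint·R ≈ 2253 × 1.43834 ≈ 3240.58 mg.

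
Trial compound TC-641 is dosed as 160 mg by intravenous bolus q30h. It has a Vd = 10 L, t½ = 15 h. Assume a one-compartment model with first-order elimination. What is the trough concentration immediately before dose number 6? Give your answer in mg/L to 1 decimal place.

5.3 mg/L

f = (1/2)^(τ/t½) = (1/2)^(30/15) ≈ 0.2500.
C₀ = D/Vd = 160/10 ≈ 16.000 mg/L.
Before the 6th dose, 5 doses have been given. Superposition: Cmin = C₀·(f + f² + … + f^5).
≈ 16.000 × (0.2500 + 0.0625 + 0.0156 + 0.0039 + 0.0010) ≈ 16.000 × 0.3330 ≈ 5.328 mg/L.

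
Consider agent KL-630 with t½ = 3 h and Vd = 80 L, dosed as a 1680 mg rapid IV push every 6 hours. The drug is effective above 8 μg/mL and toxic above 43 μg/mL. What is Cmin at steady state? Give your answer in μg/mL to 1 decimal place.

7.0 μg/mL

The dosing interval is 2 half-lives, so f = 2^(−2) = 0.25.
At steady state, R = 1/(1 − 0.25) = 4/3.
Single-dose peak C₀ = D/Vd = 1680/80 = 21 μg/mL.
Steady-state peak Cmax,ss = C₀·R = 21 × 4/3 ≈ 28.000 μg/mL.
Steady-state trough Cmin,ss = Cmax,ss·f ≈ 28.000 × 0.25 ≈ 7.000 μg/mL.
Trough 7.0 μg/mL vs MEC 8 μg/mL: subtherapeutic.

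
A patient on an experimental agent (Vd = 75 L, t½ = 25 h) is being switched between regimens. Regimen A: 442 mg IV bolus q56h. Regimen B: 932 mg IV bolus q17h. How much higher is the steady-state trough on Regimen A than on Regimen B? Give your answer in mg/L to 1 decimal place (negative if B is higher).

-19.1 mg/L

Regimen A: f = (1/2)^(56/25) ≈ 0.2117; Cmin,ss = (442/75)·f/(1−f) ≈ 1.583 mg/L.
Regimen B: f = (1/2)^(17/25) ≈ 0.6242; Cmin,ss = (932/75)·f/(1−f) ≈ 20.641 mg/L.
Difference ≈ 1.583 − 20.641 ≈ -19.058 mg/L.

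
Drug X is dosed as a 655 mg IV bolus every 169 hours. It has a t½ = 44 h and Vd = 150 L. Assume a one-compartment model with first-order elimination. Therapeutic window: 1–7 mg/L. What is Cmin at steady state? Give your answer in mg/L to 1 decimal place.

Over one 169-h interval, 169/44 ≈ 3.8409 half-lives elapse, leaving f ≈ 0.0698 of each dose.
Each bolus raises the concentration by D/Vd = 655/150 ≈ 4.367 mg/L.
Steady-state trough Cmin,ss = C₀·f/(1−f) ≈ 4.367 × 0.0698/0.9302 ≈ 0.328 mg/L.
Trough 0.3 mg/L vs MEC 1 mg/L: subtherapeutic.

0.3 mg/L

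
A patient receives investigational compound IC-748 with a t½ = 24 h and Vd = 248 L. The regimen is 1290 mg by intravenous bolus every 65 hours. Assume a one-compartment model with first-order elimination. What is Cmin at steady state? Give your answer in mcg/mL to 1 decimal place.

τ/t½ = 65/24 ≈ 2.7083, so fraction remaining f = (1/2)^(65/24) ≈ 0.1530.
At steady state, accumulation factor R = 1/(1 − e^(−kτ)) ≈ 1.1806.
Each bolus raises the concentration by D/Vd = 1290/248 ≈ 5.202 mcg/mL.
Steady-state peak Cmax,ss = C₀·R ≈ 5.202 × 1.1806 ≈ 6.141 mcg/mL.
One interval later, Cmin,ss = Cmax,ss·e^(−kτ) ≈ 6.141 × 0.1530 ≈ 0.940 mcg/mL.

0.9 mcg/mL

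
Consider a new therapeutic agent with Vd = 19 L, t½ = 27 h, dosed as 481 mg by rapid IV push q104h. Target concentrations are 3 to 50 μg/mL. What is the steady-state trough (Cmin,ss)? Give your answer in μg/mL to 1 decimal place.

1.9 μg/mL

τ/t½ = 104/27 ≈ 3.8519, so fraction remaining f = (1/2)^(104/27) ≈ 0.0693.
Accumulation ratio R = 1/(1 − f) ≈ 1/0.9307 ≈ 1.0745.
Single-dose peak C₀ = D/Vd = 481/19 ≈ 25.316 μg/mL.
Steady-state peak Cmax,ss = C₀·R ≈ 25.316 × 1.0745 ≈ 27.202 μg/mL.
Steady-state trough Cmin,ss = Cmax,ss·f ≈ 27.202 × 0.0693 ≈ 1.885 μg/mL.
Trough 1.9 μg/mL vs MEC 3 μg/mL: subtherapeutic.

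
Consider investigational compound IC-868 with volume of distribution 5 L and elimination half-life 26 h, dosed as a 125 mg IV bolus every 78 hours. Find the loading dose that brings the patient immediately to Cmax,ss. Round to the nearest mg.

f = (1/2)^(78/26) ≈ 0.125000; accumulation ratio R = 1/(1−f) ≈ 1.14286.
Loading dose to hit Cmax,ss on first dose: D_load = D_maint·R ≈ 125 × 1.14286 ≈ 142.86 mg.

143 mg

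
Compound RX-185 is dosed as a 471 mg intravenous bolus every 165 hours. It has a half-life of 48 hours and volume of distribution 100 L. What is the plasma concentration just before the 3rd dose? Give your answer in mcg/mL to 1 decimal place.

f = (1/2)^(τ/t½) = (1/2)^(165/48) ≈ 0.0923.
C₀ = D/Vd = 471/100 ≈ 4.710 mcg/mL.
Before the 3rd dose, 2 doses have been given. Superposition: Cmin = C₀·(f + f²).
≈ 4.710 × (0.0923 + 0.0085) ≈ 4.710 × 0.1008 ≈ 0.475 mcg/mL.

0.5 mcg/mL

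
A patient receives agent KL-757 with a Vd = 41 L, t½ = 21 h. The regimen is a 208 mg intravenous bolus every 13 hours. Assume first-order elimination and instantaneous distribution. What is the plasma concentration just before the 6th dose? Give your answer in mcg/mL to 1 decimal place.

8.4 mcg/mL

f = (1/2)^(τ/t½) = (1/2)^(13/21) ≈ 0.6511.
C₀ = D/Vd = 208/41 ≈ 5.073 mcg/mL.
Before the 6th dose, 5 doses have been given. Superposition: Cmin = C₀·(f + f² + … + f^5).
≈ 5.073 × (0.6511 + 0.4239 + 0.2760 + 0.1797 + 0.1170) ≈ 5.073 × 1.6477 ≈ 8.359 mcg/mL.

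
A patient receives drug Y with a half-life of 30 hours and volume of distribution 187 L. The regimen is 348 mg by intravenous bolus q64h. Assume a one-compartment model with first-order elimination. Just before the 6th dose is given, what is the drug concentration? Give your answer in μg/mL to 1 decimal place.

f = (1/2)^(τ/t½) = (1/2)^(64/30) ≈ 0.2279.
C₀ = D/Vd = 348/187 ≈ 1.861 μg/mL.
Before the 6th dose, 5 doses have been given. Superposition: Cmin = C₀·(f + f² + … + f^5).
≈ 1.861 × (0.2279 + 0.0519 + 0.0118 + 0.0027 + 0.0006) ≈ 1.861 × 0.2949 ≈ 0.549 μg/mL.

0.5 μg/mL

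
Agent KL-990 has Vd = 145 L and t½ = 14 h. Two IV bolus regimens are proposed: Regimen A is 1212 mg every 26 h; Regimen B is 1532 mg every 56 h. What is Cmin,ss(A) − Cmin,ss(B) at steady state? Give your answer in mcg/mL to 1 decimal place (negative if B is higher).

2.5 mcg/mL

Regimen A: f = (1/2)^(26/14) ≈ 0.2760; Cmin,ss = (1212/145)·f/(1−f) ≈ 3.186 mcg/mL.
Regimen B: f = (1/2)^(56/14) ≈ 0.0625; Cmin,ss = (1532/145)·f/(1−f) ≈ 0.704 mcg/mL.
Difference ≈ 3.186 − 0.704 ≈ 2.482 mcg/mL.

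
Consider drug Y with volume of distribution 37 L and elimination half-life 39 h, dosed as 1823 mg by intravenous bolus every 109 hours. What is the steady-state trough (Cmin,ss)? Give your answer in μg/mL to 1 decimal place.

8.3 μg/mL

Over one 109-h interval, 109/39 ≈ 2.7949 half-lives elapse, leaving f ≈ 0.1441 of each dose.
At steady state, accumulation factor R = 1/(1 − e^(−kτ)) ≈ 1.1684.
Single-dose peak C₀ = D/Vd = 1823/37 ≈ 49.270 μg/mL.
Steady-state peak Cmax,ss = C₀·R ≈ 49.270 × 1.1684 ≈ 57.567 μg/mL.
One interval later, Cmin,ss = Cmax,ss·e^(−kτ) ≈ 57.567 × 0.1441 ≈ 8.295 μg/mL.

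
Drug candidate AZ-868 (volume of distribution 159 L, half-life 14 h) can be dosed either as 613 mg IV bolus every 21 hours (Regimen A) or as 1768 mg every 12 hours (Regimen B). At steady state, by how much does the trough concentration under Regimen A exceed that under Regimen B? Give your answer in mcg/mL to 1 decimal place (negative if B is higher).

Regimen A: f = (1/2)^(21/14) ≈ 0.3536; Cmin,ss = (613/159)·f/(1−f) ≈ 2.109 mcg/mL.
Regimen B: f = (1/2)^(12/14) ≈ 0.5520; Cmin,ss = (1768/159)·f/(1−f) ≈ 13.701 mcg/mL.
Difference ≈ 2.109 − 13.701 ≈ -11.592 mcg/mL.

-11.6 mcg/mL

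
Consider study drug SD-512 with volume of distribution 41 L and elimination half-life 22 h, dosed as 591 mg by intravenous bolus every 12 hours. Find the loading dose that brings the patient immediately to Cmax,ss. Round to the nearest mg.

1877 mg

f = (1/2)^(12/22) ≈ 0.685175; accumulation ratio R = 1/(1−f) ≈ 3.17637.
Loading dose to hit Cmax,ss on first dose: D_load = D_maint·R ≈ 591 × 3.17637 ≈ 1877.23 mg.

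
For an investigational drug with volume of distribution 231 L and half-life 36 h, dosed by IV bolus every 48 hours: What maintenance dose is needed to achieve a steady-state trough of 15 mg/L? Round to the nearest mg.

τ/t½ = 48/36 ≈ 1.3333, so f = (1/2)^(48/36) ≈ 0.396850.
Cmin,ss = (D/Vd)·f/(1−f), so D = Cmin,ss·Vd·(1−f)/f.
D = 15 × 231 × (1−f)/f ≈ 15 × 231 × 1.51984 ≈ 5266.25 mg.

5266 mg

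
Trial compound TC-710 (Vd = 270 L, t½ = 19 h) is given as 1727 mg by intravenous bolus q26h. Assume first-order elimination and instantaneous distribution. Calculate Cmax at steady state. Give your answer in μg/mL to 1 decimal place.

10.4 μg/mL

k = ln2/t½ = ln2/19 ≈ 0.036481 h⁻¹; fraction remaining f = e^(−kτ) = e^(−0.036481×26) ≈ 0.3873.
At steady state, accumulation factor R = 1/(1 − e^(−kτ)) ≈ 1.6321.
Single-dose peak C₀ = D/Vd = 1727/270 ≈ 6.396 μg/mL.
Steady-state peak Cmax,ss = C₀·R ≈ 6.396 × 1.6321 ≈ 10.439 μg/mL.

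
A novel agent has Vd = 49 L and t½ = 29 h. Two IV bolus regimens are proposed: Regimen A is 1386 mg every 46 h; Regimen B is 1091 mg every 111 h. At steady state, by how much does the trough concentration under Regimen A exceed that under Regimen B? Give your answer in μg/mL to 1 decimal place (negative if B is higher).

Regimen A: f = (1/2)^(46/29) ≈ 0.3330; Cmin,ss = (1386/49)·f/(1−f) ≈ 14.122 μg/mL.
Regimen B: f = (1/2)^(111/29) ≈ 0.0704; Cmin,ss = (1091/49)·f/(1−f) ≈ 1.686 μg/mL.
Difference ≈ 14.122 − 1.686 ≈ 12.436 μg/mL.

12.4 μg/mL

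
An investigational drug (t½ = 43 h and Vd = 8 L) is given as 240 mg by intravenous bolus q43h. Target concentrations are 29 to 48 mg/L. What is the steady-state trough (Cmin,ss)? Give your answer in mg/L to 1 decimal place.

τ = 43 h = 1 half-life, so f = (1/2)^1 = 0.5.
Accumulation ratio R = 1/(1 − f) = 1/0.5 = 2/1.
Single-dose peak C₀ = D/Vd = 240/8 = 30 mg/L.
Steady-state peak Cmax,ss = C₀·R = 30 × 2/1 ≈ 60.000 mg/L.
Steady-state trough Cmin,ss = Cmax,ss·f ≈ 60.000 × 0.5 ≈ 30.000 mg/L.
Trough 30.0 mg/L vs MEC 29 mg/L: adequate.

30.0 mg/L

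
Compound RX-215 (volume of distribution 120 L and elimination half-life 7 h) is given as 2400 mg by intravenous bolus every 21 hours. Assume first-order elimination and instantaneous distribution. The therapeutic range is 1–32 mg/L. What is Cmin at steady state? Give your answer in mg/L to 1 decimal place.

τ = 21 h = 3 half-lives, so f = (1/2)^3 = 0.125.
Accumulation ratio R = 1/(1 − f) = 1/0.875 = 8/7.
Single-dose peak C₀ = D/Vd = 2400/120 = 20 mg/L.
Steady-state peak Cmax,ss = C₀·R = 20 × 8/7 ≈ 22.857 mg/L.
Steady-state trough Cmin,ss = Cmax,ss·f ≈ 22.857 × 0.125 ≈ 2.857 mg/L.
Trough 2.9 mg/L vs MEC 1 mg/L: adequate.

2.9 mg/L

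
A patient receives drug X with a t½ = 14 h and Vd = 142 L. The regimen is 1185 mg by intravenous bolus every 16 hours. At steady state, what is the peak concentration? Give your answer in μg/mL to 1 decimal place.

15.3 μg/mL

Over one 16-h interval, 16/14 ≈ 1.1429 half-lives elapse, leaving f ≈ 0.4529 of each dose.
Accumulation ratio R = 1/(1 − f) ≈ 1/0.5471 ≈ 1.8278.
Single-dose peak C₀ = D/Vd = 1185/142 ≈ 8.345 μg/mL.
Steady-state peak Cmax,ss = C₀·R ≈ 8.345 × 1.8278 ≈ 15.253 μg/mL.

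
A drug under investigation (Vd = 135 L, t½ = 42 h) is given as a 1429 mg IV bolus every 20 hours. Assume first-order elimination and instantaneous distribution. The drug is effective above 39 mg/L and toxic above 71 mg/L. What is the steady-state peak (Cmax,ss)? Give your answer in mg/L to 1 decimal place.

Over one 20-h interval, 20/42 ≈ 0.47619 half-lives elapse, leaving f ≈ 0.7189 of each dose.
At steady state, accumulation factor R = 1/(1 − e^(−kτ)) ≈ 3.5575.
Single-dose peak C₀ = D/Vd = 1429/135 ≈ 10.585 mg/L.
Steady-state peak Cmax,ss = C₀·R ≈ 10.585 × 3.5575 ≈ 37.656 mg/L.
Peak 37.7 mg/L vs MTC 71 mg/L: below toxic threshold.

37.7 mg/L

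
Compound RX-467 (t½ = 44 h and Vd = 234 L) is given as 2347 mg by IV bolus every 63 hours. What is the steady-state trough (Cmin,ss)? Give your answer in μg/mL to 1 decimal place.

5.9 μg/mL

τ/t½ = 63/44 ≈ 1.4318, so fraction remaining f = (1/2)^(63/44) ≈ 0.3707.
At steady state, accumulation factor R = 1/(1 − e^(−kτ)) ≈ 1.5891.
Each bolus raises the concentration by D/Vd = 2347/234 ≈ 10.030 μg/mL.
Steady-state peak Cmax,ss = C₀·R ≈ 10.030 × 1.5891 ≈ 15.939 μg/mL.
One interval later, Cmin,ss = Cmax,ss·e^(−kτ) ≈ 15.939 × 0.3707 ≈ 5.909 μg/mL.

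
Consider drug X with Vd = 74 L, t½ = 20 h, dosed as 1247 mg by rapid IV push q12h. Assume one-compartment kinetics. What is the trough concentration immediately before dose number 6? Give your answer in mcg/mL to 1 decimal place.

28.6 mcg/mL

f = (1/2)^(τ/t½) = (1/2)^(12/20) ≈ 0.6598.
C₀ = D/Vd = 1247/74 ≈ 16.851 mcg/mL.
Before the 6th dose, 5 doses have been given. Superposition: Cmin = C₀·(f + f² + … + f^5).
≈ 16.851 × (0.6598 + 0.4353 + 0.2872 + 0.1895 + 0.1250) ≈ 16.851 × 1.6968 ≈ 28.593 mcg/mL.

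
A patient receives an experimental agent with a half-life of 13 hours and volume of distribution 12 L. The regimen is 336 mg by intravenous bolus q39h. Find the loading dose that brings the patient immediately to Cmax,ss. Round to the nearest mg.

f = (1/2)^(39/13) ≈ 0.125000; accumulation ratio R = 1/(1−f) ≈ 1.14286.
Loading dose to hit Cmax,ss on first dose: D_load = D_maint·R ≈ 336 × 1.14286 ≈ 384.00 mg.

384 mg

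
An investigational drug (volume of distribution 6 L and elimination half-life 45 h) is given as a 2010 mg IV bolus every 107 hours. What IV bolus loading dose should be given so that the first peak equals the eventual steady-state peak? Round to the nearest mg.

f = (1/2)^(107/45) ≈ 0.192406; accumulation ratio R = 1/(1−f) ≈ 1.23825.
Loading dose to hit Cmax,ss on first dose: D_load = D_maint·R ≈ 2010 × 1.23825 ≈ 2488.88 mg.

2489 mg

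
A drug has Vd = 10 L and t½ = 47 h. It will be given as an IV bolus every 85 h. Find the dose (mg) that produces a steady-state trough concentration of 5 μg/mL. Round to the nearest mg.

τ/t½ = 85/47 ≈ 1.8085, so f = (1/2)^(85/47) ≈ 0.285485.
Cmin,ss = (D/Vd)·f/(1−f), so D = Cmin,ss·Vd·(1−f)/f.
D = 5 × 10 × (1−f)/f ≈ 5 × 10 × 2.50281 ≈ 125.14 mg.

125 mg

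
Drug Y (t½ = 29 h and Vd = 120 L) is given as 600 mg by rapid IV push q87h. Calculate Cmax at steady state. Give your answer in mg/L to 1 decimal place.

5.7 mg/L

τ = 87 h = 3 half-lives, so f = (1/2)^3 = 0.125.
Accumulation ratio R = 1/(1 − f) = 1/0.875 = 8/7.
Single-dose peak C₀ = D/Vd = 600/120 = 5 mg/L.
Steady-state peak Cmax,ss = C₀·R = 5 × 8/7 ≈ 5.714 mg/L.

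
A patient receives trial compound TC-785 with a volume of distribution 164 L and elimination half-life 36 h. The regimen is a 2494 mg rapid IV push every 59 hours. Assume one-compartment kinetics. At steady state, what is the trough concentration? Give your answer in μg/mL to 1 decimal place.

7.2 μg/mL

k = ln2/t½ = ln2/36 ≈ 0.019254 h⁻¹; fraction remaining f = e^(−kτ) = e^(−0.019254×59) ≈ 0.3211.
Accumulation ratio R = 1/(1 − f) ≈ 1/0.6789 ≈ 1.4730.
Single-dose peak C₀ = D/Vd = 2494/164 ≈ 15.207 μg/mL.
Steady-state peak Cmax,ss = C₀·R ≈ 15.207 × 1.4730 ≈ 22.400 μg/mL.
One interval later, Cmin,ss = Cmax,ss·e^(−kτ) ≈ 22.400 × 0.3211 ≈ 7.193 μg/mL.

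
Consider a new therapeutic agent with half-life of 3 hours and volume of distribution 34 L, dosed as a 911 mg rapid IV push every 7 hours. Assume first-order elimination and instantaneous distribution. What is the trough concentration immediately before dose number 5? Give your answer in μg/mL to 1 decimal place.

f = (1/2)^(τ/t½) = (1/2)^(7/3) ≈ 0.1984.
C₀ = D/Vd = 911/34 ≈ 26.794 μg/mL.
Before the 5th dose, 4 doses have been given. Superposition: Cmin = C₀·(f + f² + … + f^4).
≈ 26.794 × (0.1984 + 0.0394 + 0.0078 + 0.0015) ≈ 26.794 × 0.2471 ≈ 6.621 μg/mL.

6.6 μg/mL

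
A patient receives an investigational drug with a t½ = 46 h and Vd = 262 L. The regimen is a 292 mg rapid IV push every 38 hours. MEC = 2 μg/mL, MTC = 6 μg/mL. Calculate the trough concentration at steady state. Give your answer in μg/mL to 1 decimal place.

Over one 38-h interval, 38/46 ≈ 0.82609 half-lives elapse, leaving f ≈ 0.5641 of each dose.
Accumulation ratio R = 1/(1 − f) ≈ 1/0.4359 ≈ 2.2941.
Each bolus raises the concentration by D/Vd = 292/262 ≈ 1.115 μg/mL.
Cmax,ss = C₀/(1 − f) ≈ 1.115/0.4359 ≈ 2.558 μg/mL.
Steady-state trough Cmin,ss = Cmax,ss·f ≈ 2.558 × 0.5641 ≈ 1.443 μg/mL.
Trough 1.4 μg/mL vs MEC 2 μg/mL: subtherapeutic.

1.4 μg/mL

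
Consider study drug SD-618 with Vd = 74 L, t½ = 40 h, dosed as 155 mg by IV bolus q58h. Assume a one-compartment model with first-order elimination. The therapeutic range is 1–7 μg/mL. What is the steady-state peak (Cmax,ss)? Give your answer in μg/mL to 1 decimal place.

3.3 μg/mL

Over one 58-h interval, 58/40 ≈ 1.45 half-lives elapse, leaving f ≈ 0.3660 of each dose.
At steady state, accumulation factor R = 1/(1 − e^(−kτ)) ≈ 1.5773.
Each bolus raises the concentration by D/Vd = 155/74 ≈ 2.095 μg/mL.
Steady-state peak Cmax,ss = C₀·R ≈ 2.095 × 1.5773 ≈ 3.304 μg/mL.
Peak 3.3 μg/mL vs MTC 7 μg/mL: below toxic threshold.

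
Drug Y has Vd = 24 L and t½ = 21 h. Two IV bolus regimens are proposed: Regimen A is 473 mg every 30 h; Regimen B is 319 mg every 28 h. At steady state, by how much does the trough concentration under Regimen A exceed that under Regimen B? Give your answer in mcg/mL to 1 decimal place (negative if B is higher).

2.9 mcg/mL

Regimen A: f = (1/2)^(30/21) ≈ 0.3715; Cmin,ss = (473/24)·f/(1−f) ≈ 11.649 mcg/mL.
Regimen B: f = (1/2)^(28/21) ≈ 0.3969; Cmin,ss = (319/24)·f/(1−f) ≈ 8.747 mcg/mL.
Difference ≈ 11.649 − 8.747 ≈ 2.902 mcg/mL.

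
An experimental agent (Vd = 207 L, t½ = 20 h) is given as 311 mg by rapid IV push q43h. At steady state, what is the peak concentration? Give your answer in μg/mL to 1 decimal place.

τ/t½ = 43/20 ≈ 2.15, so fraction remaining f = (1/2)^(43/20) ≈ 0.2253.
Accumulation ratio R = 1/(1 − f) ≈ 1/0.7747 ≈ 1.2908.
Single-dose peak C₀ = D/Vd = 311/207 ≈ 1.502 μg/mL.
Steady-state peak Cmax,ss = C₀·R ≈ 1.502 × 1.2908 ≈ 1.939 μg/mL.

1.9 μg/mL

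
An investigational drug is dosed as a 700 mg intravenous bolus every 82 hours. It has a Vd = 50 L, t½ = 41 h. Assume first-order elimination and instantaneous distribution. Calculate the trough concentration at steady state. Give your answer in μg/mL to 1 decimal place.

4.7 μg/mL

The dosing interval is 2 half-lives, so f = 2^(−2) = 0.25.
Accumulation ratio R = 1/(1 − f) = 1/0.75 = 4/3.
Single-dose peak C₀ = D/Vd = 700/50 = 14 μg/mL.
Steady-state peak Cmax,ss = C₀·R = 14 × 4/3 ≈ 18.667 μg/mL.
Steady-state trough Cmin,ss = Cmax,ss·f ≈ 18.667 × 0.25 ≈ 4.667 μg/mL.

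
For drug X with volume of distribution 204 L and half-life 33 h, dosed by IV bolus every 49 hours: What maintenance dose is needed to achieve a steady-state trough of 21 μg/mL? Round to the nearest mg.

τ/t½ = 49/33 ≈ 1.4848, so f = (1/2)^(49/33) ≈ 0.357286.
Cmin,ss = (D/Vd)·f/(1−f), so D = Cmin,ss·Vd·(1−f)/f.
D = 21 × 204 × (1−f)/f ≈ 21 × 204 × 1.79888 ≈ 7706.40 mg.

7706 mg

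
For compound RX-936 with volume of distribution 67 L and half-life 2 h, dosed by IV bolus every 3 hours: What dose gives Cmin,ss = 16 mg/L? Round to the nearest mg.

1960 mg

τ/t½ = 3/2 ≈ 1.5, so f = (1/2)^(3/2) ≈ 0.353553.
Cmin,ss = (D/Vd)·f/(1−f), so D = Cmin,ss·Vd·(1−f)/f.
D = 16 × 67 × (1−f)/f ≈ 16 × 67 × 1.82843 ≈ 1960.08 mg.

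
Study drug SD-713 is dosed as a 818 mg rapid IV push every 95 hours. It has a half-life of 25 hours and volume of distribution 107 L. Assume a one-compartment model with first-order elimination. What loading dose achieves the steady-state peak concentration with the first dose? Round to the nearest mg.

881 mg

f = (1/2)^(95/25) ≈ 0.071794; accumulation ratio R = 1/(1−f) ≈ 1.07735.
Loading dose to hit Cmax,ss on first dose: D_load = D_maint·R ≈ 818 × 1.07735 ≈ 881.27 mg.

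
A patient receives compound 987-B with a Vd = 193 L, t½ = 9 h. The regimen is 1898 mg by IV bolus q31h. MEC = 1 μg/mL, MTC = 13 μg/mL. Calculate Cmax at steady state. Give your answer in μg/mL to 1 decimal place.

10.8 μg/mL

k = ln2/t½ = ln2/9 ≈ 0.077016 h⁻¹; fraction remaining f = e^(−kτ) = e^(−0.077016×31) ≈ 0.0919.
Accumulation ratio R = 1/(1 − f) ≈ 1/0.9081 ≈ 1.1012.
Single-dose peak C₀ = D/Vd = 1898/193 ≈ 9.834 μg/mL.
Steady-state peak Cmax,ss = C₀·R ≈ 9.834 × 1.1012 ≈ 10.829 μg/mL.
Peak 10.8 μg/mL vs MTC 13 μg/mL: below toxic threshold.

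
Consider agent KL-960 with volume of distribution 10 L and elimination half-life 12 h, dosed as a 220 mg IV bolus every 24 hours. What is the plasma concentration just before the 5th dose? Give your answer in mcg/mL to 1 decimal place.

f = (1/2)^(τ/t½) = (1/2)^(24/12) ≈ 0.2500.
C₀ = D/Vd = 220/10 ≈ 22.000 mcg/mL.
Before the 5th dose, 4 doses have been given. Superposition: Cmin = C₀·(f + f² + … + f^4).
≈ 22.000 × (0.2500 + 0.0625 + 0.0156 + 0.0039) ≈ 22.000 × 0.3320 ≈ 7.304 mcg/mL.

7.3 mcg/mL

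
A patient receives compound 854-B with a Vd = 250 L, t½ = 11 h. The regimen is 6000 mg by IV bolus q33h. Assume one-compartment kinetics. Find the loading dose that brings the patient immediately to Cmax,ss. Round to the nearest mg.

6857 mg

f = (1/2)^(33/11) ≈ 0.125000; accumulation ratio R = 1/(1−f) ≈ 1.14286.
Loading dose to hit Cmax,ss on first dose: D_load = D_maint·R ≈ 6000 × 1.14286 ≈ 6857.16 mg.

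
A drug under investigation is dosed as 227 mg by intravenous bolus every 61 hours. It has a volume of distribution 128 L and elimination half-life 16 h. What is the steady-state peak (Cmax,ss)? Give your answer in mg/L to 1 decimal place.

1.9 mg/L

τ/t½ = 61/16 ≈ 3.8125, so fraction remaining f = (1/2)^(61/16) ≈ 0.0712.
At steady state, accumulation factor R = 1/(1 − e^(−kτ)) ≈ 1.0767.
Single-dose peak C₀ = D/Vd = 227/128 ≈ 1.773 mg/L.
Steady-state peak Cmax,ss = C₀·R ≈ 1.773 × 1.0767 ≈ 1.909 mg/L.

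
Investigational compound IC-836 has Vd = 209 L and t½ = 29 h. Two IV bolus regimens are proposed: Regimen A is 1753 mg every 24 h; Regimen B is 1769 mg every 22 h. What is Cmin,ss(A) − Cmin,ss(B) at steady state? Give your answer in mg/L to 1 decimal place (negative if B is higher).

Regimen A: f = (1/2)^(24/29) ≈ 0.5635; Cmin,ss = (1753/209)·f/(1−f) ≈ 10.828 mg/L.
Regimen B: f = (1/2)^(22/29) ≈ 0.5911; Cmin,ss = (1769/209)·f/(1−f) ≈ 12.236 mg/L.
Difference ≈ 10.828 − 12.236 ≈ -1.408 mg/L.

-1.4 mg/L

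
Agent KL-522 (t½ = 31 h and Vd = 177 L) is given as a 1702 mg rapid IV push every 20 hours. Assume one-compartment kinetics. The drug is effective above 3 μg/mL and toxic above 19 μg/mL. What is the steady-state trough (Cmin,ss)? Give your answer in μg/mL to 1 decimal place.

k = ln2/t½ = ln2/31 ≈ 0.022360 h⁻¹; fraction remaining f = e^(−kτ) = e^(−0.022360×20) ≈ 0.6394.
At steady state, accumulation factor R = 1/(1 − e^(−kτ)) ≈ 2.7732.
Each bolus raises the concentration by D/Vd = 1702/177 ≈ 9.616 μg/mL.
Cmax,ss = C₀/(1 − f) ≈ 9.616/0.3606 ≈ 26.667 μg/mL.
One interval later, Cmin,ss = Cmax,ss·e^(−kτ) ≈ 26.667 × 0.6394 ≈ 17.051 μg/mL.
Trough 17.1 μg/mL vs MEC 3 μg/mL: adequate.

17.1 μg/mL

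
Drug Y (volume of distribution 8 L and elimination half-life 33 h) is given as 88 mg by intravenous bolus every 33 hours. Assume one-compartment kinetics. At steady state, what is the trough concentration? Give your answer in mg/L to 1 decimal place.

τ = 33 h = 1 half-life, so f = (1/2)^1 = 0.5.
Accumulation ratio R = 1/(1 − f) = 1/0.5 = 2/1.
Single-dose peak C₀ = D/Vd = 88/8 = 11 mg/L.
Steady-state peak Cmax,ss = C₀·R = 11 × 2/1 ≈ 22.000 mg/L.
Steady-state trough Cmin,ss = Cmax,ss·f ≈ 22.000 × 0.5 ≈ 11.000 mg/L.

11.0 mg/L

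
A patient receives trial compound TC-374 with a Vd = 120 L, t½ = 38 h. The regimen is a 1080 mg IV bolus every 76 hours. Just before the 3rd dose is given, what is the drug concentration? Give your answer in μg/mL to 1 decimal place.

f = (1/2)^(τ/t½) = (1/2)^(76/38) ≈ 0.2500.
C₀ = D/Vd = 1080/120 ≈ 9.000 μg/mL.
Before the 3rd dose, 2 doses have been given. Superposition: Cmin = C₀·(f + f²).
≈ 9.000 × (0.2500 + 0.0625) ≈ 9.000 × 0.3125 ≈ 2.812 μg/mL.

2.8 μg/mL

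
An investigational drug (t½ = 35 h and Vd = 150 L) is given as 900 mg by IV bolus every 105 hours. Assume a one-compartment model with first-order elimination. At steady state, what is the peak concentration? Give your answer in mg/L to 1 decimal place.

The dosing interval is 3 half-lives, so f = 2^(−3) = 0.125.
Accumulation ratio R = 1/(1 − f) = 1/0.875 = 8/7.
Single-dose peak C₀ = D/Vd = 900/150 = 6 mg/L.
Steady-state peak Cmax,ss = C₀·R = 6 × 8/7 ≈ 6.857 mg/L.

6.9 mg/L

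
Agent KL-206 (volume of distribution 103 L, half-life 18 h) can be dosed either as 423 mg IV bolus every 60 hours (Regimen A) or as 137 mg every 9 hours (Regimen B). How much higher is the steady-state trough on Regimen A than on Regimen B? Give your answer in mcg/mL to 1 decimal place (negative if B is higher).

-2.8 mcg/mL

Regimen A: f = (1/2)^(60/18) ≈ 0.0992; Cmin,ss = (423/103)·f/(1−f) ≈ 0.452 mcg/mL.
Regimen B: f = (1/2)^(9/18) ≈ 0.7071; Cmin,ss = (137/103)·f/(1−f) ≈ 3.211 mcg/mL.
Difference ≈ 0.452 − 3.211 ≈ -2.759 mcg/mL.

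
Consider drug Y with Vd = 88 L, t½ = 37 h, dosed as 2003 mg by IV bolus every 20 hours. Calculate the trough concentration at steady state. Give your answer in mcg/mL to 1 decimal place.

50.1 mcg/mL

τ/t½ = 20/37 ≈ 0.54054, so fraction remaining f = (1/2)^(20/37) ≈ 0.6875.
Accumulation ratio R = 1/(1 − f) ≈ 1/0.3125 ≈ 3.2000.
Each bolus raises the concentration by D/Vd = 2003/88 ≈ 22.761 mcg/mL.
Steady-state peak Cmax,ss = C₀·R ≈ 22.761 × 3.2000 ≈ 72.835 mcg/mL.
One interval later, Cmin,ss = Cmax,ss·e^(−kτ) ≈ 72.835 × 0.6875 ≈ 50.074 mcg/mL.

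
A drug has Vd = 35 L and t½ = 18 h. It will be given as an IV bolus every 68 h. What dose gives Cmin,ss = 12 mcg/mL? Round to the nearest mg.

τ/t½ = 68/18 ≈ 3.7778, so f = (1/2)^(68/18) ≈ 0.072908.
Cmin,ss = (D/Vd)·f/(1−f), so D = Cmin,ss·Vd·(1−f)/f.
D = 12 × 35 × (1−f)/f ≈ 12 × 35 × 12.71592 ≈ 5340.69 mg.

5341 mg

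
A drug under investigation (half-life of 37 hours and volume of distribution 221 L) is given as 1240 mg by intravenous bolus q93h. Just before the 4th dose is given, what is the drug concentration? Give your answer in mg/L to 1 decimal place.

f = (1/2)^(τ/t½) = (1/2)^(93/37) ≈ 0.1751.
C₀ = D/Vd = 1240/221 ≈ 5.611 mg/L.
Before the 4th dose, 3 doses have been given. Superposition: Cmin = C₀·(f + f² + … + f^3).
≈ 5.611 × (0.1751 + 0.0307 + 0.0054) ≈ 5.611 × 0.2112 ≈ 1.185 mg/L.

1.2 mg/L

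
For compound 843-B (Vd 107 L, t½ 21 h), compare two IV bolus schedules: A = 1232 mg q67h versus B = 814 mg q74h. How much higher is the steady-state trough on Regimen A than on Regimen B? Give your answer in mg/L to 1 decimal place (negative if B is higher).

Regimen A: f = (1/2)^(67/21) ≈ 0.1095; Cmin,ss = (1232/107)·f/(1−f) ≈ 1.416 mg/L.
Regimen B: f = (1/2)^(74/21) ≈ 0.0869; Cmin,ss = (814/107)·f/(1−f) ≈ 0.724 mg/L.
Difference ≈ 1.416 − 0.724 ≈ 0.692 mg/L.

0.7 mg/L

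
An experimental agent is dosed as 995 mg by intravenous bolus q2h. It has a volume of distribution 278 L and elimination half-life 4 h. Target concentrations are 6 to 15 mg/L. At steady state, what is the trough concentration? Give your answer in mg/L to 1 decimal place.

τ/t½ = 2/4 ≈ 0.5, so fraction remaining f = (1/2)^(2/4) ≈ 0.7071.
Accumulation ratio R = 1/(1 − f) ≈ 1/0.2929 ≈ 3.4141.
Single-dose peak C₀ = D/Vd = 995/278 ≈ 3.579 mg/L.
Steady-state peak Cmax,ss = C₀·R ≈ 3.579 × 3.4141 ≈ 12.219 mg/L.
Steady-state trough Cmin,ss = Cmax,ss·f ≈ 12.219 × 0.7071 ≈ 8.640 mg/L.
Trough 8.6 mg/L vs MEC 6 mg/L: adequate.

8.6 mg/L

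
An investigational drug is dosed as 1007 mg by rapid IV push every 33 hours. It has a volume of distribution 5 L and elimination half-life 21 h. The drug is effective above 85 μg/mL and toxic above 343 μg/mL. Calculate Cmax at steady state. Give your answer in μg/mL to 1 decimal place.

k = ln2/t½ = ln2/21 ≈ 0.033007 h⁻¹; fraction remaining f = e^(−kτ) = e^(−0.033007×33) ≈ 0.3365.
At steady state, accumulation factor R = 1/(1 − e^(−kτ)) ≈ 1.5072.
Each bolus raises the concentration by D/Vd = 1007/5 ≈ 201.400 μg/mL.
Cmax,ss = C₀/(1 − f) ≈ 201.400/0.6635 ≈ 303.542 μg/mL.
Peak 303.5 μg/mL vs MTC 343 μg/mL: below toxic threshold.

303.5 μg/mL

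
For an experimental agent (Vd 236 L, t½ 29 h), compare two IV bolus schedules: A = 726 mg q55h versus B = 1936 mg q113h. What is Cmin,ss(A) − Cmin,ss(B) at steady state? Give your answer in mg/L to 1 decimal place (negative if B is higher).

Regimen A: f = (1/2)^(55/29) ≈ 0.2686; Cmin,ss = (726/236)·f/(1−f) ≈ 1.130 mg/L.
Regimen B: f = (1/2)^(113/29) ≈ 0.0671; Cmin,ss = (1936/236)·f/(1−f) ≈ 0.590 mg/L.
Difference ≈ 1.130 − 0.590 ≈ 0.540 mg/L.

0.5 mg/L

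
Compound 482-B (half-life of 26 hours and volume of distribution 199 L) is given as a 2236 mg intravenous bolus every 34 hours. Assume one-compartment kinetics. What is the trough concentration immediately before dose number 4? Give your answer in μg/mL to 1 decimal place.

7.1 μg/mL

f = (1/2)^(τ/t½) = (1/2)^(34/26) ≈ 0.4040.
C₀ = D/Vd = 2236/199 ≈ 11.236 μg/mL.
Before the 4th dose, 3 doses have been given. Superposition: Cmin = C₀·(f + f² + … + f^3).
≈ 11.236 × (0.4040 + 0.1632 + 0.0659) ≈ 11.236 × 0.6331 ≈ 7.114 μg/mL.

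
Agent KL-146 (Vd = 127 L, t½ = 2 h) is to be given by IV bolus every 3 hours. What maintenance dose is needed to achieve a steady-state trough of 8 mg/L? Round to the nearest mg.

1858 mg

τ/t½ = 3/2 ≈ 1.5, so f = (1/2)^(3/2) ≈ 0.353553.
Cmin,ss = (D/Vd)·f/(1−f), so D = Cmin,ss·Vd·(1−f)/f.
D = 8 × 127 × (1−f)/f ≈ 8 × 127 × 1.82843 ≈ 1857.68 mg.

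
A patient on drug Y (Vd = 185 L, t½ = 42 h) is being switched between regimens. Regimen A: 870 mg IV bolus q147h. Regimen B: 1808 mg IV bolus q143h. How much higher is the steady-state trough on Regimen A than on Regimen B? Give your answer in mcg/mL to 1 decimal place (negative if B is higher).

Regimen A: f = (1/2)^(147/42) ≈ 0.0884; Cmin,ss = (870/185)·f/(1−f) ≈ 0.456 mcg/mL.
Regimen B: f = (1/2)^(143/42) ≈ 0.0944; Cmin,ss = (1808/185)·f/(1−f) ≈ 1.019 mcg/mL.
Difference ≈ 0.456 − 1.019 ≈ -0.563 mcg/mL.

-0.6 mcg/mL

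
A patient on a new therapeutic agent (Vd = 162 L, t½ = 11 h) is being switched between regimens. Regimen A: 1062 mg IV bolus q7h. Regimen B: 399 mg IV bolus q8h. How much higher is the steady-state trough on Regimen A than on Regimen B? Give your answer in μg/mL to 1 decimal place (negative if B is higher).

Regimen A: f = (1/2)^(7/11) ≈ 0.6433; Cmin,ss = (1062/162)·f/(1−f) ≈ 11.823 μg/mL.
Regimen B: f = (1/2)^(8/11) ≈ 0.6040; Cmin,ss = (399/162)·f/(1−f) ≈ 3.757 μg/mL.
Difference ≈ 11.823 − 3.757 ≈ 8.066 μg/mL.

8.1 μg/mL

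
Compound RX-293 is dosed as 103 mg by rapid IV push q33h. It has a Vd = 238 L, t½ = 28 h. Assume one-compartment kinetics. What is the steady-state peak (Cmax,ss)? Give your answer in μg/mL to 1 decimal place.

0.8 μg/mL

τ/t½ = 33/28 ≈ 1.1786, so fraction remaining f = (1/2)^(33/28) ≈ 0.4418.
At steady state, accumulation factor R = 1/(1 − e^(−kτ)) ≈ 1.7915.
Single-dose peak C₀ = D/Vd = 103/238 ≈ 0.433 μg/mL.
Steady-state peak Cmax,ss = C₀·R ≈ 0.433 × 1.7915 ≈ 0.776 μg/mL.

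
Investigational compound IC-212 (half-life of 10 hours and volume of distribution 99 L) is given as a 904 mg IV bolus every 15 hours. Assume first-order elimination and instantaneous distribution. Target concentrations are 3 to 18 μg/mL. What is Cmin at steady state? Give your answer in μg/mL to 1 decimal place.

5.0 μg/mL

τ/t½ = 15/10 ≈ 1.5, so fraction remaining f = (1/2)^(15/10) ≈ 0.3536.
Accumulation ratio R = 1/(1 − f) ≈ 1/0.6464 ≈ 1.5470.
Single-dose peak C₀ = D/Vd = 904/99 ≈ 9.131 μg/mL.
Steady-state peak Cmax,ss = C₀·R ≈ 9.131 × 1.5470 ≈ 14.126 μg/mL.
One interval later, Cmin,ss = Cmax,ss·e^(−kτ) ≈ 14.126 × 0.3536 ≈ 4.995 μg/mL.
Trough 5.0 μg/mL vs MEC 3 μg/mL: adequate.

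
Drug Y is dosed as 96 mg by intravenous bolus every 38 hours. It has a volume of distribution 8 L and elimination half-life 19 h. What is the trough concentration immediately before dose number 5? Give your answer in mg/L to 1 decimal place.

4.0 mg/L

f = (1/2)^(τ/t½) = (1/2)^(38/19) ≈ 0.2500.
C₀ = D/Vd = 96/8 ≈ 12.000 mg/L.
Before the 5th dose, 4 doses have been given. Superposition: Cmin = C₀·(f + f² + … + f^4).
≈ 12.000 × (0.2500 + 0.0625 + 0.0156 + 0.0039) ≈ 12.000 × 0.3320 ≈ 3.984 mg/L.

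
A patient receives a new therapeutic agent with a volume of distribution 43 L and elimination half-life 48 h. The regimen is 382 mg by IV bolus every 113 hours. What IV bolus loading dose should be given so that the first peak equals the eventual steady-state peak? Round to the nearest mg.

f = (1/2)^(113/48) ≈ 0.195580; accumulation ratio R = 1/(1−f) ≈ 1.24313.
Loading dose to hit Cmax,ss on first dose: D_load = D_maint·R ≈ 382 × 1.24313 ≈ 474.88 mg.

475 mg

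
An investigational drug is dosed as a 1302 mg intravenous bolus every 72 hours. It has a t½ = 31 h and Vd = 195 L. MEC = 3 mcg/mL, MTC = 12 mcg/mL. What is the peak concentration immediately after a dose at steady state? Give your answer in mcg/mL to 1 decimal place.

8.3 mcg/mL

k = ln2/t½ = ln2/31 ≈ 0.022360 h⁻¹; fraction remaining f = e^(−kτ) = e^(−0.022360×72) ≈ 0.1999.
At steady state, accumulation factor R = 1/(1 − e^(−kτ)) ≈ 1.2498.
Single-dose peak C₀ = D/Vd = 1302/195 ≈ 6.677 mcg/mL.
Steady-state peak Cmax,ss = C₀·R ≈ 6.677 × 1.2498 ≈ 8.345 mcg/mL.
Peak 8.3 mcg/mL vs MTC 12 mcg/mL: below toxic threshold.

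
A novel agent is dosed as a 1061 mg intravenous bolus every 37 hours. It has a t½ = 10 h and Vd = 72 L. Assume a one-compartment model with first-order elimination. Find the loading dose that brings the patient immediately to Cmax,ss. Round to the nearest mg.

f = (1/2)^(37/10) ≈ 0.076947; accumulation ratio R = 1/(1−f) ≈ 1.08336.
Loading dose to hit Cmax,ss on first dose: D_load = D_maint·R ≈ 1061 × 1.08336 ≈ 1149.44 mg.

1149 mg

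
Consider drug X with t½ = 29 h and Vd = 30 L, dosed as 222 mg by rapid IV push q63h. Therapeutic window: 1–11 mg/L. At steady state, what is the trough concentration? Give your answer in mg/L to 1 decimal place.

2.1 mg/L

τ/t½ = 63/29 ≈ 2.1724, so fraction remaining f = (1/2)^(63/29) ≈ 0.2218.
Each bolus raises the concentration by D/Vd = 222/30 ≈ 7.400 mg/L.
Steady-state trough Cmin,ss = C₀·f/(1−f) ≈ 7.400 × 0.2218/0.7782 ≈ 2.109 mg/L.
Trough 2.1 mg/L vs MEC 1 mg/L: adequate.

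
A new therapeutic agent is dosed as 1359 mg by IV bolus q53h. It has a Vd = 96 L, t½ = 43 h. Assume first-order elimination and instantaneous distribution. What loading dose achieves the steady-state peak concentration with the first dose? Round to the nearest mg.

2366 mg

f = (1/2)^(53/43) ≈ 0.425562; accumulation ratio R = 1/(1−f) ≈ 1.74083.
Loading dose to hit Cmax,ss on first dose: D_load = D_maint·R ≈ 1359 × 1.74083 ≈ 2365.79 mg.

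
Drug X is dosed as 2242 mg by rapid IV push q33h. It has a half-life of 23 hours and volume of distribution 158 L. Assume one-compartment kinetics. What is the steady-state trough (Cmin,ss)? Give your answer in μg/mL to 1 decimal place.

8.3 μg/mL

Over one 33-h interval, 33/23 ≈ 1.4348 half-lives elapse, leaving f ≈ 0.3699 of each dose.
Accumulation ratio R = 1/(1 − f) ≈ 1/0.6301 ≈ 1.5870.
Each bolus raises the concentration by D/Vd = 2242/158 ≈ 14.190 μg/mL.
Steady-state peak Cmax,ss = C₀·R ≈ 14.190 × 1.5870 ≈ 22.520 μg/mL.
One interval later, Cmin,ss = Cmax,ss·e^(−kτ) ≈ 22.520 × 0.3699 ≈ 8.330 μg/mL.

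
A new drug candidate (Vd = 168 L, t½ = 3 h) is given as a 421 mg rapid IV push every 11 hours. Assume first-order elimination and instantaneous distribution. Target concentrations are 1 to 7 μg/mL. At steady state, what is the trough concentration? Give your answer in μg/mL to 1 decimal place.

0.2 μg/mL

k = ln2/t½ = ln2/3 ≈ 0.231049 h⁻¹; fraction remaining f = e^(−kτ) = e^(−0.231049×11) ≈ 0.0787.
At steady state, accumulation factor R = 1/(1 − e^(−kτ)) ≈ 1.0854.
Single-dose peak C₀ = D/Vd = 421/168 ≈ 2.506 μg/mL.
Steady-state peak Cmax,ss = C₀·R ≈ 2.506 × 1.0854 ≈ 2.720 μg/mL.
One interval later, Cmin,ss = Cmax,ss·e^(−kτ) ≈ 2.720 × 0.0787 ≈ 0.214 μg/mL.
Trough 0.2 μg/mL vs MEC 1 μg/mL: subtherapeutic.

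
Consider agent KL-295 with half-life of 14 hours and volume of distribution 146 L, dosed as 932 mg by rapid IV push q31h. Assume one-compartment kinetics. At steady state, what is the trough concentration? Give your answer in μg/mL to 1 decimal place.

τ/t½ = 31/14 ≈ 2.2143, so fraction remaining f = (1/2)^(31/14) ≈ 0.2155.
Each bolus raises the concentration by D/Vd = 932/146 ≈ 6.384 μg/mL.
Steady-state trough Cmin,ss = C₀·f/(1−f) ≈ 6.384 × 0.2155/0.7845 ≈ 1.754 μg/mL.

1.8 μg/mL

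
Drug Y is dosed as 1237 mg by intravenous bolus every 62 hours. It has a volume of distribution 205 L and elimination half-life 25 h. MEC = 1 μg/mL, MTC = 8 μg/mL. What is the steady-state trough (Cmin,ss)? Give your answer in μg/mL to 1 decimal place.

1.3 μg/mL

Over one 62-h interval, 62/25 ≈ 2.48 half-lives elapse, leaving f ≈ 0.1792 of each dose.
Single-dose peak C₀ = D/Vd = 1237/205 ≈ 6.034 μg/mL.
Steady-state trough Cmin,ss = C₀·f/(1−f) ≈ 6.034 × 0.1792/0.8208 ≈ 1.317 μg/mL.
Trough 1.3 μg/mL vs MEC 1 μg/mL: adequate.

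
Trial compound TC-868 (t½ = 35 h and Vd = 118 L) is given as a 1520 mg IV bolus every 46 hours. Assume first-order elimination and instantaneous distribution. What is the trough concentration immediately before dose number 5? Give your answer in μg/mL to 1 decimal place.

8.4 μg/mL

f = (1/2)^(τ/t½) = (1/2)^(46/35) ≈ 0.4021.
C₀ = D/Vd = 1520/118 ≈ 12.881 μg/mL.
Before the 5th dose, 4 doses have been given. Superposition: Cmin = C₀·(f + f² + … + f^4).
≈ 12.881 × (0.4021 + 0.1617 + 0.0650 + 0.0261) ≈ 12.881 × 0.6549 ≈ 8.436 μg/mL.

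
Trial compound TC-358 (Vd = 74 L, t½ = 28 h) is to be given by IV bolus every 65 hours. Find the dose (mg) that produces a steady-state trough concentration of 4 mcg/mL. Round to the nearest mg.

1183 mg

τ/t½ = 65/28 ≈ 2.3214, so f = (1/2)^(65/28) ≈ 0.200069.
Cmin,ss = (D/Vd)·f/(1−f), so D = Cmin,ss·Vd·(1−f)/f.
D = 4 × 74 × (1−f)/f ≈ 4 × 74 × 3.99828 ≈ 1183.49 mg.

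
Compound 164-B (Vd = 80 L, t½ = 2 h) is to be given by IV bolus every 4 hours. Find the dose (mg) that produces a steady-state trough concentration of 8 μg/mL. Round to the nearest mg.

τ/t½ = 4/2 ≈ 2, so f = (1/2)^(4/2) ≈ 0.250000.
Cmin,ss = (D/Vd)·f/(1−f), so D = Cmin,ss·Vd·(1−f)/f.
D = 8 × 80 × (1−f)/f ≈ 8 × 80 × 3.00000 ≈ 1920.00 mg.

1920 mg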